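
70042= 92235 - 22193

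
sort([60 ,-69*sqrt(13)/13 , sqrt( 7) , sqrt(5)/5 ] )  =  [ - 69*sqrt(13)/13, sqrt (5) /5,sqrt(7), 60]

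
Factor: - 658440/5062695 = -2^3*3^1*11^(-1)*31^1*59^1*61^( - 1)*503^ ( - 1)=-  43896/337513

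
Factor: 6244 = 2^2*7^1*223^1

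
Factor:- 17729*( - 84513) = 3^1* 11^1* 13^1 * 197^1 * 17729^1 = 1498330977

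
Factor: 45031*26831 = 7^3*919^1*3833^1  =  1208226761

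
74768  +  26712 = 101480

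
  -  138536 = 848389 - 986925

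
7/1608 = 7/1608 = 0.00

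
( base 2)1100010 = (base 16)62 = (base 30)38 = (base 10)98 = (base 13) 77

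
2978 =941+2037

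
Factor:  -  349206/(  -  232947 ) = 2^1*3^(  -  1 )*11^1*37^1*181^( - 1) = 814/543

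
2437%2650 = 2437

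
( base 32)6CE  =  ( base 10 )6542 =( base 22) db8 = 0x198E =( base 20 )g72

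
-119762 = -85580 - 34182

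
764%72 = 44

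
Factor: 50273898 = 2^1*3^1*37^1*433^1*523^1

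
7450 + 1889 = 9339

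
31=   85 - 54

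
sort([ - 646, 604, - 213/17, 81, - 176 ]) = [ - 646, - 176 ,-213/17, 81,604 ]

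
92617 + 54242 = 146859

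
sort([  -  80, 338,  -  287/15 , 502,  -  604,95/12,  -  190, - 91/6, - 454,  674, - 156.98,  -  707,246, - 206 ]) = [ - 707,  -  604,- 454, - 206, - 190,  -  156.98 ,-80, - 287/15,  -  91/6,95/12, 246,338,502,674]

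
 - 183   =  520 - 703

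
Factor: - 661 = -661^1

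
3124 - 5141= -2017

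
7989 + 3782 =11771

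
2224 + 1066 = 3290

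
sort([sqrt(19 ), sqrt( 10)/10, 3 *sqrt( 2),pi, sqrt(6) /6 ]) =[sqrt(10) /10, sqrt(6) /6, pi, 3*sqrt(2), sqrt( 19) ]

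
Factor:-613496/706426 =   -  2^2*7^ ( - 1)*13^1*17^1*347^1*50459^( - 1) = - 306748/353213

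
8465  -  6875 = 1590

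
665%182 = 119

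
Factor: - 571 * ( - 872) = 2^3*109^1*571^1 = 497912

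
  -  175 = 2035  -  2210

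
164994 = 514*321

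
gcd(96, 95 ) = 1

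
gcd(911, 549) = 1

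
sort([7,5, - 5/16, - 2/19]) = [ - 5/16,- 2/19,5,  7 ]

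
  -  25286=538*(-47)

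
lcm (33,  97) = 3201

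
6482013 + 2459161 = 8941174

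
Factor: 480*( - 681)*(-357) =2^5*3^3*5^1*7^1 * 17^1*227^1 = 116696160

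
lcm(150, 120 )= 600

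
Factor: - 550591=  - 31^1 * 17761^1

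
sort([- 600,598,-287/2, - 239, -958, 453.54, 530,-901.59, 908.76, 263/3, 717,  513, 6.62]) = [ - 958, - 901.59,-600, - 239 ,  -  287/2,6.62 , 263/3, 453.54, 513, 530 , 598, 717,908.76]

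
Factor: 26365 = 5^1 *5273^1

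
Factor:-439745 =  - 5^1*37^1 *2377^1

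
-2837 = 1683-4520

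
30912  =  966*32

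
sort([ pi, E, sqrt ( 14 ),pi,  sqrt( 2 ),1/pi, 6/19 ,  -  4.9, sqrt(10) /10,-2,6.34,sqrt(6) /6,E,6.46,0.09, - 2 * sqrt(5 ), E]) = [ - 4.9, - 2*sqrt (5 ), - 2,  0.09,6/19,sqrt(10 )/10, 1/pi,sqrt( 6 ) /6, sqrt(2), E, E, E,pi, pi, sqrt(14) , 6.34,6.46]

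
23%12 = 11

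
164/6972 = 41/1743  =  0.02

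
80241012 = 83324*963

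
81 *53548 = 4337388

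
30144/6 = 5024= 5024.00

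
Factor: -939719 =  - 11^1*85429^1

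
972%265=177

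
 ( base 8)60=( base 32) 1g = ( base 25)1n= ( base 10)48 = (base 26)1M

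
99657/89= 1119 + 66/89 = 1119.74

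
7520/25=300 + 4/5 = 300.80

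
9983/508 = 9983/508   =  19.65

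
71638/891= 71638/891 = 80.40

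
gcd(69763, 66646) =1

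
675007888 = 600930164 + 74077724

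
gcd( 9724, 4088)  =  4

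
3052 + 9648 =12700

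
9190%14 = 6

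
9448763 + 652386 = 10101149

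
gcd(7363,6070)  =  1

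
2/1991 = 2/1991  =  0.00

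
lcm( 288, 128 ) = 1152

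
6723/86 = 78+15/86 = 78.17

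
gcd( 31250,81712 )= 2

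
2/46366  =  1/23183 = 0.00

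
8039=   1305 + 6734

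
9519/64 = 9519/64 = 148.73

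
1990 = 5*398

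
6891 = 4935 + 1956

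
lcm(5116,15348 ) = 15348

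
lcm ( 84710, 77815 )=6692090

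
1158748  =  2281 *508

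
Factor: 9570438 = 2^1*3^2 * 23^1*23117^1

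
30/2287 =30/2287 = 0.01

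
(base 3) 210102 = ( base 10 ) 578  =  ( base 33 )HH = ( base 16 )242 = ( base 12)402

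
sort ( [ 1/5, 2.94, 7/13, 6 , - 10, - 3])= [ - 10, - 3, 1/5,7/13,2.94,  6 ]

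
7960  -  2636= 5324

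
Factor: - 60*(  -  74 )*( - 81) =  - 2^3*3^5*5^1*37^1 = - 359640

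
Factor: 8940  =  2^2 * 3^1*5^1 * 149^1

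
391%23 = 0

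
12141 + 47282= 59423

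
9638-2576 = 7062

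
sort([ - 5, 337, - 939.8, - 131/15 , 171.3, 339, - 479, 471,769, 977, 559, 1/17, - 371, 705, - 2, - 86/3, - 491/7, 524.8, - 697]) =[ - 939.8, - 697,- 479,  -  371,-491/7, - 86/3, - 131/15,-5, -2, 1/17, 171.3,337, 339, 471,524.8,559, 705, 769, 977] 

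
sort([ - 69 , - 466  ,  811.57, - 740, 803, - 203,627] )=[ - 740,-466 , - 203, - 69,  627, 803, 811.57 ]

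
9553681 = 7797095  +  1756586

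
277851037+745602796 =1023453833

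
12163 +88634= 100797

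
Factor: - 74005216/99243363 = - 2^5 * 3^( -1 )*17^1*29^1*4691^1*33081121^( - 1 ) 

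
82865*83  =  6877795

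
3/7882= 3/7882 = 0.00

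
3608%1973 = 1635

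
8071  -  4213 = 3858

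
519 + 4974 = 5493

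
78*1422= 110916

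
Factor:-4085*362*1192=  - 1762693840  =  -  2^4*5^1*19^1 *43^1 * 149^1*181^1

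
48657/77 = 631+10/11 = 631.91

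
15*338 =5070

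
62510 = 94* 665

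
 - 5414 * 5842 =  - 31628588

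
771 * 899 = 693129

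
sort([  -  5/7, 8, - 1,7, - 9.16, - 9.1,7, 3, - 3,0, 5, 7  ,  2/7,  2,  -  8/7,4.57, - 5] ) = [ - 9.16 , - 9.1,-5 , - 3,- 8/7, - 1, - 5/7,0,2/7,  2, 3,4.57,5, 7,  7, 7,8] 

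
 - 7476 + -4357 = - 11833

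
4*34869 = 139476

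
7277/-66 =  - 111 + 49/66 = - 110.26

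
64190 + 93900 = 158090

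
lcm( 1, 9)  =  9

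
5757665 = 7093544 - 1335879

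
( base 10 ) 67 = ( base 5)232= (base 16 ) 43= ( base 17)3g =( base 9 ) 74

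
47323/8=5915 + 3/8 = 5915.38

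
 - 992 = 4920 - 5912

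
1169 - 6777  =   - 5608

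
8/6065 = 8/6065= 0.00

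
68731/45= 1527 + 16/45  =  1527.36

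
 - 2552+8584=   6032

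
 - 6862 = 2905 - 9767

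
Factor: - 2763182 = - 2^1* 167^1*8273^1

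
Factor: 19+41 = 60 = 2^2*3^1*5^1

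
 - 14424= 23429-37853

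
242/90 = 121/45  =  2.69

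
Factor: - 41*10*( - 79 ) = 2^1 * 5^1*41^1*79^1 =32390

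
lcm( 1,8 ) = 8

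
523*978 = 511494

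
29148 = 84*347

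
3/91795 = 3/91795 = 0.00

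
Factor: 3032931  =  3^1*11^1 * 73^1*1259^1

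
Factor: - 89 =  - 89^1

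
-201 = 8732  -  8933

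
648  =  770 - 122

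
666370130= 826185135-159815005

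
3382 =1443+1939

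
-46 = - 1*46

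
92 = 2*46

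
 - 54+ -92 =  - 146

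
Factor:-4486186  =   - 2^1*67^1 * 33479^1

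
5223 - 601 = 4622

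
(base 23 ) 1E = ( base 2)100101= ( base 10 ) 37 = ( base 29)18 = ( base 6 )101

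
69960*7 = 489720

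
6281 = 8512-2231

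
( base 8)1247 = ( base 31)ls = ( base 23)16c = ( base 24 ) 147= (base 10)679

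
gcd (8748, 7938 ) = 162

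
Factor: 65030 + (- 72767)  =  - 7737 = -3^1*2579^1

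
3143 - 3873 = - 730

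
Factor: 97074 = 2^1*3^2*5393^1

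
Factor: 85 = 5^1*17^1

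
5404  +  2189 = 7593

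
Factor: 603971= 41^1*14731^1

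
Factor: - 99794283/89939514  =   - 33264761/29979838 = -2^( - 1)*7^ (  -  1) *53^1 * 627637^1*2141417^( - 1)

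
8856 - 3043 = 5813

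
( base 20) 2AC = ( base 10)1012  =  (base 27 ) 1AD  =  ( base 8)1764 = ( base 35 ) sw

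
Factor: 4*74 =2^3*37^1 = 296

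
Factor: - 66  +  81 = 3^1 * 5^1 = 15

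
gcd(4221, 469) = 469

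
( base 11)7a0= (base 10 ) 957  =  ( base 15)43c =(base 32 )TT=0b1110111101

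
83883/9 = 27961/3=9320.33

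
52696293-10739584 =41956709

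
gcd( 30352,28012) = 4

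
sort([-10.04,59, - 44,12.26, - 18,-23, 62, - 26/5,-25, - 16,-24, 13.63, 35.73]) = [-44, - 25, - 24, - 23 ,-18,-16,-10.04,-26/5, 12.26, 13.63, 35.73, 59,62]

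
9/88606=9/88606 = 0.00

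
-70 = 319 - 389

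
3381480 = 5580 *606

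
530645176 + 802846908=1333492084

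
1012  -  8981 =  - 7969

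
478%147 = 37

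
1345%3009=1345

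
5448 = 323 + 5125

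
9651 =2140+7511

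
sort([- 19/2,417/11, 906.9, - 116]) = [ - 116, - 19/2,417/11,906.9 ] 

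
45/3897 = 5/433 = 0.01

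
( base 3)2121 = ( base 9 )77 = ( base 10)70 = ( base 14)50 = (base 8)106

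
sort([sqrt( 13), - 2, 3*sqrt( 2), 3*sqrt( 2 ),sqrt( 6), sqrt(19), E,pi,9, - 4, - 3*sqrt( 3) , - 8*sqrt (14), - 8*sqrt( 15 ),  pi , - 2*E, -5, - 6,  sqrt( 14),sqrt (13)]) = [ - 8*sqrt (15), - 8 * sqrt( 14 ), - 6,  -  2*E,-3*sqrt(3 ), - 5, - 4, - 2, sqrt( 6),E,  pi,  pi, sqrt(13), sqrt( 13 ), sqrt( 14),3*sqrt( 2), 3*sqrt (2),sqrt( 19),9]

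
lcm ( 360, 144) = 720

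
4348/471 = 9 + 109/471 = 9.23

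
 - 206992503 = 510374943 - 717367446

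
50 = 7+43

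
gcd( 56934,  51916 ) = 2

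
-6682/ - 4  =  3341/2=1670.50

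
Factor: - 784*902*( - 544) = 384699392 =2^10*7^2*11^1*17^1*41^1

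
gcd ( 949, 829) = 1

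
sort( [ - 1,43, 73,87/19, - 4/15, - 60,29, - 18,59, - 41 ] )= [ - 60, - 41, - 18, - 1, - 4/15,87/19,29,43, 59,73] 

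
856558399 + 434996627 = 1291555026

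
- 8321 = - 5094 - 3227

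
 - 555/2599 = - 555/2599 = -0.21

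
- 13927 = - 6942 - 6985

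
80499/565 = 80499/565 = 142.48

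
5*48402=242010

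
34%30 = 4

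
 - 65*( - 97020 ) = 6306300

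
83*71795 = 5958985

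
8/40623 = 8/40623= 0.00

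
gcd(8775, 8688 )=3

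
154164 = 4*38541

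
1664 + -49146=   -  47482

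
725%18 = 5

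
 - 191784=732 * ( -262)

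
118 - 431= - 313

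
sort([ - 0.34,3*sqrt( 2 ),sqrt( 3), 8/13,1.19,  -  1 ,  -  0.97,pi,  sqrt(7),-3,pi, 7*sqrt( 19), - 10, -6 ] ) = [ - 10, - 6, - 3, - 1, - 0.97, - 0.34, 8/13, 1.19,sqrt(3 ), sqrt ( 7), pi, pi, 3*sqrt( 2 ), 7*sqrt( 19) ] 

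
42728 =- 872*(  -  49)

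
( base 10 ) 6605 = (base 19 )i5c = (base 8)14715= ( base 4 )1213031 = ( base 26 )9k1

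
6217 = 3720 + 2497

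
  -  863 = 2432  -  3295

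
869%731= 138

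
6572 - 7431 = - 859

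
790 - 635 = 155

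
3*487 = 1461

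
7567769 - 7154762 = 413007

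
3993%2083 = 1910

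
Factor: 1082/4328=2^( - 2) = 1/4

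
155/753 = 155/753 = 0.21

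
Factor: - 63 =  -3^2*7^1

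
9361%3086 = 103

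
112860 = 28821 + 84039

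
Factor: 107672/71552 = 2^( - 4 )*13^(  -  1)*313^1 = 313/208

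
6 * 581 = 3486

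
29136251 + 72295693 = 101431944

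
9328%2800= 928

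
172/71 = 2  +  30/71=2.42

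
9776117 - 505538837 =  - 495762720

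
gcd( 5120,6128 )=16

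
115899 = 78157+37742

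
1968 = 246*8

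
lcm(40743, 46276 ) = 3748356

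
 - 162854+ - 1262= - 164116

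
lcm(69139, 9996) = 829668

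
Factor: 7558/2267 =2^1*2267^( - 1)*3779^1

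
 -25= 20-45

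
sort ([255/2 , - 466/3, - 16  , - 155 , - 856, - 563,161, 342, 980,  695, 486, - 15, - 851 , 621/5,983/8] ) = [ - 856, - 851, - 563, - 466/3, - 155 , - 16, - 15, 983/8 , 621/5, 255/2,161,342,486 , 695, 980 ]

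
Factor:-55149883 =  - 23^1*2397821^1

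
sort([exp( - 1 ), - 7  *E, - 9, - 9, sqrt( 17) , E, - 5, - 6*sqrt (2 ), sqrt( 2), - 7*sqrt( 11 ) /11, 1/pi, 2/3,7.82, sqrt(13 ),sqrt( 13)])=[ - 7*E, - 9, - 9, - 6*sqrt( 2) , -5 , - 7*sqrt( 11)/11 , 1/pi,exp( - 1 ), 2/3,sqrt (2 ) , E, sqrt( 13),sqrt( 13 ) , sqrt( 17), 7.82 ] 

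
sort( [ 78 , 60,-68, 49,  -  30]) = [ - 68, - 30, 49, 60,78 ]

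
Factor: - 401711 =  - 401711^1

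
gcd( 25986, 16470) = 366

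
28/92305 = 28/92305 = 0.00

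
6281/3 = 6281/3 = 2093.67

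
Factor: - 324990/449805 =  - 2^1 * 3^1*23^1*191^ ( - 1 ) = - 138/191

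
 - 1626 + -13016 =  - 14642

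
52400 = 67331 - 14931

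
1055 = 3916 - 2861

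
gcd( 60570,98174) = 2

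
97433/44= 97433/44 = 2214.39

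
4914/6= 819 = 819.00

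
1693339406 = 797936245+895403161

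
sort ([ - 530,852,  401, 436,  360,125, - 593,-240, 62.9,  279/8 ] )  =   [- 593, - 530,-240 , 279/8,62.9,125,  360, 401,436, 852]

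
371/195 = 1+176/195 = 1.90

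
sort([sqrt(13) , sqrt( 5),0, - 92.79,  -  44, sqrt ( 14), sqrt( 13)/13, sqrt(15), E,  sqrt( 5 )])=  [ - 92.79, - 44,0  ,  sqrt( 13)/13, sqrt(5),sqrt(5), E , sqrt( 13), sqrt( 14 ),sqrt( 15 )] 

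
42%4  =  2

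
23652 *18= 425736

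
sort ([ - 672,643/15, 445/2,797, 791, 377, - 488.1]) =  [ - 672, - 488.1,  643/15, 445/2,377, 791, 797]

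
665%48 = 41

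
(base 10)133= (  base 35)3S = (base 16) 85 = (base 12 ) B1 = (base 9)157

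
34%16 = 2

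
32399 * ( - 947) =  - 30681853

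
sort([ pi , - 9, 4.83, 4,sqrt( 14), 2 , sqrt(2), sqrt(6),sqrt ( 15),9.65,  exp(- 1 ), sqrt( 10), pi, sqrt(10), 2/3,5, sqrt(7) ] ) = [ - 9, exp( - 1 ),2/3, sqrt (2),2,sqrt( 6) , sqrt( 7),pi, pi, sqrt(10), sqrt(10 ),sqrt(14), sqrt(15),  4,4.83, 5, 9.65]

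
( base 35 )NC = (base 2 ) 1100110001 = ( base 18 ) 297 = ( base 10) 817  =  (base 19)250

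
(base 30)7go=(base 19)IG2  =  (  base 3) 100100000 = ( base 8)15224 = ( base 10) 6804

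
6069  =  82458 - 76389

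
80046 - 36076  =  43970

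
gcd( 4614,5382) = 6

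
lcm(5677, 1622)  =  11354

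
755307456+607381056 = 1362688512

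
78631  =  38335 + 40296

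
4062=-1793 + 5855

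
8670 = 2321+6349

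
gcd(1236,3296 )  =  412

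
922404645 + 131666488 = 1054071133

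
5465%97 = 33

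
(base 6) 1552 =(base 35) C8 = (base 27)fn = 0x1ac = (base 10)428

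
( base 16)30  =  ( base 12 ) 40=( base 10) 48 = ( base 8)60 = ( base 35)1D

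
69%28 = 13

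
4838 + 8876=13714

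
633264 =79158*8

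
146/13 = 11 + 3/13 = 11.23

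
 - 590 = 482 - 1072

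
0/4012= 0 = 0.00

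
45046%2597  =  897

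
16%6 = 4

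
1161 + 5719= 6880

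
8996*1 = 8996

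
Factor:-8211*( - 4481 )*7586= 279115422726  =  2^1*3^1*7^1*17^1 * 23^1*3793^1*4481^1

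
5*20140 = 100700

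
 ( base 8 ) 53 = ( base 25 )1I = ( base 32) 1b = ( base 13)34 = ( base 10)43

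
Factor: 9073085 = 5^1*7^2*29^1 * 1277^1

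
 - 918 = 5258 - 6176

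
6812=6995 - 183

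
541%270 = 1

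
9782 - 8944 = 838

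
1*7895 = 7895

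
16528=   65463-48935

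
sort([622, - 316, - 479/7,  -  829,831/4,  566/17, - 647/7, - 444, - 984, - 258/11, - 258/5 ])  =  [ - 984, - 829, - 444, - 316 , - 647/7, - 479/7, - 258/5, - 258/11, 566/17, 831/4, 622 ]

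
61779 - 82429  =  - 20650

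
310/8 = 155/4 = 38.75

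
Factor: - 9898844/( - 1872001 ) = 2^2*1872001^( - 1)*2474711^1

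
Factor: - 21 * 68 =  - 1428=- 2^2* 3^1*7^1*17^1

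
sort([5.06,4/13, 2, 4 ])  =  [ 4/13,2,4,5.06 ]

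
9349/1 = 9349 = 9349.00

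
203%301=203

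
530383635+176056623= 706440258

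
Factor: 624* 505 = 315120= 2^4* 3^1*5^1 * 13^1*101^1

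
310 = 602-292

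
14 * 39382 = 551348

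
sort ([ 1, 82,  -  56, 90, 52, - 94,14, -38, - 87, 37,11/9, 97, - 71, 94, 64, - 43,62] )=[  -  94, -87,-71, - 56,-43, - 38,1,  11/9,14, 37,52, 62, 64, 82, 90,94, 97]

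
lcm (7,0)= 0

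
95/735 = 19/147 = 0.13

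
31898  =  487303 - 455405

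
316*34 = 10744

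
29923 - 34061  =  -4138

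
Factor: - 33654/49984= - 2^( - 5 )*3^1*11^( - 1)* 79^1 = - 237/352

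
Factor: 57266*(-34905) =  - 2^1*3^1*5^1  *11^1 * 13^1*19^1*137^1 *179^1 = - 1998869730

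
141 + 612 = 753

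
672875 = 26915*25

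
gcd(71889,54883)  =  773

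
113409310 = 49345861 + 64063449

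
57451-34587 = 22864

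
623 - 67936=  - 67313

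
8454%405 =354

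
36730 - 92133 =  - 55403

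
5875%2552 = 771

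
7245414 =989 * 7326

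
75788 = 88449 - 12661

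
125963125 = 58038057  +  67925068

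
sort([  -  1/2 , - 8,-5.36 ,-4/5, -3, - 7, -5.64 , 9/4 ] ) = [- 8, - 7, - 5.64,-5.36, - 3,  -  4/5 , - 1/2, 9/4]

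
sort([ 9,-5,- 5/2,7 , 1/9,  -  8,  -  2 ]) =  [ - 8,-5, - 5/2, -2, 1/9,7,9] 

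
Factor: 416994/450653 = 2^1*3^1 * 7^( - 2)*17^( - 1)*541^ ( - 1 )*69499^1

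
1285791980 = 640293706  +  645498274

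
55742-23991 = 31751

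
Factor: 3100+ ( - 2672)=2^2*107^1 = 428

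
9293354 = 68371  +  9224983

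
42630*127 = 5414010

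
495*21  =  10395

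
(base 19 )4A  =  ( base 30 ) 2q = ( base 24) 3e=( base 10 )86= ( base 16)56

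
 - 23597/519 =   -  23597/519 = - 45.47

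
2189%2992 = 2189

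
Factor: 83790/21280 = 2^ ( - 4)*3^2*7^1   =  63/16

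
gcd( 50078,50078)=50078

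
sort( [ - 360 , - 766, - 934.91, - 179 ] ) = [-934.91 ,  -  766, - 360 ,-179]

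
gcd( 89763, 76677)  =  3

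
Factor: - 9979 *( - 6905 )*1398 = 96329183010=2^1*3^1*5^1*17^1*233^1*587^1 * 1381^1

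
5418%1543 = 789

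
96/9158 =48/4579=0.01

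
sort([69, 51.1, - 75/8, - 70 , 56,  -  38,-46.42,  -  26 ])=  [ - 70,-46.42,  -  38, - 26, - 75/8,51.1, 56, 69 ]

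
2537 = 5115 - 2578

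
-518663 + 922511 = 403848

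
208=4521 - 4313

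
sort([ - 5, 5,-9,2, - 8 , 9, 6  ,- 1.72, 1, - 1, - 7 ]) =[ - 9, - 8, - 7, - 5,- 1.72, - 1,  1, 2,5,  6,  9 ]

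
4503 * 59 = 265677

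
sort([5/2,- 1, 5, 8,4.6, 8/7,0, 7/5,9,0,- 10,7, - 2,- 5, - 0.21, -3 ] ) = [ - 10, - 5, - 3, - 2,  -  1 , - 0.21,0, 0, 8/7, 7/5,5/2,4.6, 5, 7, 8,9 ] 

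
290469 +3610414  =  3900883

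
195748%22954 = 12116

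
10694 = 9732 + 962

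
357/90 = 119/30 = 3.97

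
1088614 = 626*1739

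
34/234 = 17/117 = 0.15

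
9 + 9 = 18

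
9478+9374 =18852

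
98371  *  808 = 79483768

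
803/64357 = 803/64357 = 0.01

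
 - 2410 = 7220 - 9630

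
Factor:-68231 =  - 31^2*71^1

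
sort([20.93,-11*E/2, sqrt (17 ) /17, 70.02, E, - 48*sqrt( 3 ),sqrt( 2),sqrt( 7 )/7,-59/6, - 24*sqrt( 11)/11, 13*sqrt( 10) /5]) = [ - 48*sqrt(3 ),  -  11* E/2,-59/6, - 24*  sqrt(11)/11,sqrt( 17 ) /17,  sqrt( 7 ) /7,  sqrt(2),E,13*sqrt( 10)/5,20.93, 70.02 ] 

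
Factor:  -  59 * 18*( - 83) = 88146 = 2^1*3^2*59^1*83^1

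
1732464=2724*636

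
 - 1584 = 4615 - 6199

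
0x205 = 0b1000000101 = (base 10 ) 517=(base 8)1005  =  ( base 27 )J4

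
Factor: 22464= 2^6*3^3*13^1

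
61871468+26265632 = 88137100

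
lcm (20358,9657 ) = 753246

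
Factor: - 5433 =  - 3^1*1811^1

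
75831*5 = 379155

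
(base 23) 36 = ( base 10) 75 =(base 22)39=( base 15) 50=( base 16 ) 4b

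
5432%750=182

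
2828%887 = 167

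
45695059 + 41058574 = 86753633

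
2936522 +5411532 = 8348054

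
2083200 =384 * 5425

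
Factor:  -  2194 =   -  2^1*1097^1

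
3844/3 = 1281 + 1/3 = 1281.33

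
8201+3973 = 12174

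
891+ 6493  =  7384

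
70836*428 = 30317808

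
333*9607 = 3199131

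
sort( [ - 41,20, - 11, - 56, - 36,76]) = [-56, - 41,-36, - 11,20,76 ] 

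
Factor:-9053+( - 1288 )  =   - 10341 = - 3^3*383^1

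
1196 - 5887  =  -4691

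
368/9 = 40+8/9 = 40.89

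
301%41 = 14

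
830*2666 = 2212780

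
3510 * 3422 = 12011220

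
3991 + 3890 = 7881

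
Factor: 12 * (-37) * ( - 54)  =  23976 = 2^3 * 3^4*37^1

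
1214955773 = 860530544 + 354425229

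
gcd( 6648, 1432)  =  8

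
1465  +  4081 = 5546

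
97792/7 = 13970 + 2/7 = 13970.29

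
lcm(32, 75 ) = 2400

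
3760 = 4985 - 1225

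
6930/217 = 990/31= 31.94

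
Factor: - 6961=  - 6961^1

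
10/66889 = 10/66889 =0.00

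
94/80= 47/40  =  1.18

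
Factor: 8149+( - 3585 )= 2^2*7^1 * 163^1  =  4564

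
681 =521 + 160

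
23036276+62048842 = 85085118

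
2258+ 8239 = 10497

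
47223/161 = 293 + 50/161  =  293.31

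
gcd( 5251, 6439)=1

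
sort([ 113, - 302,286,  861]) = [ - 302,113, 286,861]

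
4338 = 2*2169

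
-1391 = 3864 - 5255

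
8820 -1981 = 6839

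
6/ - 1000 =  - 3/500 = - 0.01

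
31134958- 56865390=  -  25730432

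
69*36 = 2484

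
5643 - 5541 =102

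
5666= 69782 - 64116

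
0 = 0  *103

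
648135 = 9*72015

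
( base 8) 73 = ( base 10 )59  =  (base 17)38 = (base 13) 47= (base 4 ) 323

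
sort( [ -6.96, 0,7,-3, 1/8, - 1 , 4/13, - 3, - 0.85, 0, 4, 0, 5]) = [ - 6.96,-3, - 3, - 1,-0.85 , 0, 0, 0, 1/8, 4/13, 4,5,7]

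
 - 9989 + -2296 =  - 12285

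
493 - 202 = 291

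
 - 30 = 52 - 82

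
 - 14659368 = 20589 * ( - 712)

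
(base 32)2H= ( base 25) 36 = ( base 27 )30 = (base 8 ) 121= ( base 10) 81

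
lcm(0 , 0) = 0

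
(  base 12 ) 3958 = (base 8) 14624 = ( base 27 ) 8QE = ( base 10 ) 6548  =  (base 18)123e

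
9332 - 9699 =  - 367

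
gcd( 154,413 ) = 7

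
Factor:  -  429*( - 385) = 165165 =3^1*5^1*7^1*11^2*13^1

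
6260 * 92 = 575920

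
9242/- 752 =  - 4621/376= - 12.29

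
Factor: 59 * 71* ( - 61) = -59^1*61^1* 71^1 = - 255529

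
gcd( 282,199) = 1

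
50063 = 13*3851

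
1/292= 1/292 = 0.00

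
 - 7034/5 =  - 1407+1/5  =  - 1406.80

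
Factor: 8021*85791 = 3^1*13^1*617^1*28597^1= 688129611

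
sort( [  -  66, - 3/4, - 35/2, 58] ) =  [ - 66, - 35/2, - 3/4, 58]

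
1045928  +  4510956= 5556884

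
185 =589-404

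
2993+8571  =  11564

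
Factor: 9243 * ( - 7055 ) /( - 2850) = 4347291/190 = 2^( - 1 )*3^1 * 5^( - 1)*13^1*17^1 * 19^ (-1) * 79^1*83^1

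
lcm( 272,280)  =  9520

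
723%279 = 165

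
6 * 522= 3132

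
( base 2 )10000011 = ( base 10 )131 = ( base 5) 1011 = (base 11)10A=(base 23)5G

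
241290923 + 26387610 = 267678533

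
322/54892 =161/27446= 0.01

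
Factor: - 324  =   -2^2 * 3^4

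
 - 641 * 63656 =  - 40803496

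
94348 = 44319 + 50029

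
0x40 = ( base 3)2101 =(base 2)1000000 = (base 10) 64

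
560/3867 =560/3867 = 0.14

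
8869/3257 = 8869/3257= 2.72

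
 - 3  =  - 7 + 4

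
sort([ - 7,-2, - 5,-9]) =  [ - 9, - 7, - 5, - 2 ] 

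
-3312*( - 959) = 3176208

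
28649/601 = 28649/601 = 47.67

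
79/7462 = 79/7462 =0.01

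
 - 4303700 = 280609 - 4584309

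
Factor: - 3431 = -47^1*73^1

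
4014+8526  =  12540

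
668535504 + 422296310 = 1090831814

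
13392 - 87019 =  - 73627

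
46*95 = 4370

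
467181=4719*99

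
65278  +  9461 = 74739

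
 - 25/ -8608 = 25/8608 = 0.00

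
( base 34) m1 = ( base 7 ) 2120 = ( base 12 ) 525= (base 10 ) 749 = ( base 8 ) 1355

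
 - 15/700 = -1 + 137/140 = -  0.02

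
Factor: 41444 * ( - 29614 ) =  - 1227322616=- 2^3*13^2*17^1*67^1*797^1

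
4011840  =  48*83580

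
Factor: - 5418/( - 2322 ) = 7/3 = 3^( - 1)*7^1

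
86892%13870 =3672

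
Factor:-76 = - 2^2*19^1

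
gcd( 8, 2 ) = 2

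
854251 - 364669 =489582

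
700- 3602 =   -  2902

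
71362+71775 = 143137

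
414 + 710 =1124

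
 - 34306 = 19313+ - 53619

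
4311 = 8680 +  - 4369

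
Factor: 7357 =7^1*1051^1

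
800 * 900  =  720000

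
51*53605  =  2733855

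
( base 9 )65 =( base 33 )1Q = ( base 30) 1t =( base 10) 59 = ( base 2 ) 111011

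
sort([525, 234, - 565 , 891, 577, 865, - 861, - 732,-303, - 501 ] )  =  [ - 861,-732, - 565, - 501, - 303, 234,  525, 577,865,  891]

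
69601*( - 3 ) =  - 208803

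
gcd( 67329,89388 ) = 9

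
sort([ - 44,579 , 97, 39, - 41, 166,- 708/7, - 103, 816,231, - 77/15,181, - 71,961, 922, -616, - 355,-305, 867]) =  [ - 616, - 355,-305,  -  103 , - 708/7, - 71 , - 44, - 41, - 77/15, 39 , 97, 166 , 181,231,579, 816, 867,922 , 961 ]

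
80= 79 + 1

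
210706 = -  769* (-274 ) 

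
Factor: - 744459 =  - 3^1*29^1*43^1*199^1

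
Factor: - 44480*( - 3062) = 2^7 * 5^1*139^1*1531^1=   136197760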